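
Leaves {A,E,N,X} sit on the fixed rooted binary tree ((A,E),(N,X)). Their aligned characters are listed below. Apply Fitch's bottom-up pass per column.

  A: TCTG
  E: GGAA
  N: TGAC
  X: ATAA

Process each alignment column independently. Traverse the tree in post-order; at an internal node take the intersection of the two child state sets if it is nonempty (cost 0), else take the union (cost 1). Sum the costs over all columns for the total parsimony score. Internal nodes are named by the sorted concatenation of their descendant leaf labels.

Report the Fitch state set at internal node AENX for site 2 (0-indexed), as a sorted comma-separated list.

site 0, node AE: A={T} ∪ E={G} → {G,T} (+1)
site 0, node NX: N={T} ∪ X={A} → {A,T} (+1)
site 0, node AENX: AE={G,T} ∩ NX={A,T} → {T} (+0)
site 1, node AE: A={C} ∪ E={G} → {C,G} (+1)
site 1, node NX: N={G} ∪ X={T} → {G,T} (+1)
site 1, node AENX: AE={C,G} ∩ NX={G,T} → {G} (+0)
site 2, node AE: A={T} ∪ E={A} → {A,T} (+1)
site 2, node NX: N={A} ∩ X={A} → {A} (+0)
site 2, node AENX: AE={A,T} ∩ NX={A} → {A} (+0)
site 3, node AE: A={G} ∪ E={A} → {A,G} (+1)
site 3, node NX: N={C} ∪ X={A} → {A,C} (+1)
site 3, node AENX: AE={A,G} ∩ NX={A,C} → {A} (+0)
per-site changes: [2, 2, 1, 2]; total = 7

A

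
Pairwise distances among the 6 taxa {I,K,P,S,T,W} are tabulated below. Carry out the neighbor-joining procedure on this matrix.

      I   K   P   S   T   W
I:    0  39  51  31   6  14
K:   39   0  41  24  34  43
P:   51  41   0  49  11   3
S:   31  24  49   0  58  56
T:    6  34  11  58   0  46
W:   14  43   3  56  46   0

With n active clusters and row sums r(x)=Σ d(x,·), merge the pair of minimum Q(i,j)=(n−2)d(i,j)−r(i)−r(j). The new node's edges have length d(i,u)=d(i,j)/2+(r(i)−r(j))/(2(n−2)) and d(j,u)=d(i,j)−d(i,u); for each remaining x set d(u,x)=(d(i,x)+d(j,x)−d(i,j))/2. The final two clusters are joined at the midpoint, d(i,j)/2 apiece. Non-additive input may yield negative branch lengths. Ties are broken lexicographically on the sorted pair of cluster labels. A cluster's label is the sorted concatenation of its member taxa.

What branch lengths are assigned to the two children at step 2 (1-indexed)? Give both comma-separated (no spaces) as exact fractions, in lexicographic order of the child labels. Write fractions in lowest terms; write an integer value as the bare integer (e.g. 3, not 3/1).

1. join P+W (d=3, Q=-305) ⇒ PW; edges |P|=5/8, |W|=19/8
  updated: d(I,PW)=31, d(K,PW)=81/2, d(PW,S)=51, d(PW,T)=27
2. join K+S (d=24, Q=-459/2) ⇒ KS; edges |K|=91/12, |S|=197/12
  updated: d(I,KS)=23, d(KS,PW)=135/4, d(KS,T)=34
3. join I+T (d=6, Q=-115) ⇒ IT; edges |I|=5/4, |T|=19/4
  updated: d(IT,KS)=51/2, d(IT,PW)=26
4. join IT+KS (d=51/2, Q=-341/4) ⇒ IKST; edges |IT|=71/8, |KS|=133/8
  updated: d(IKST,PW)=137/8
5. join IKST+PW (d=137/8) ⇒ IKPSTW; edges |IKST|=137/16, |PW|=137/16
final tree: (((I:5/4,T:19/4):71/8,(K:91/12,S:197/12):133/8):137/16,(P:5/8,W:19/8):137/16)
total length: 605/8

91/12,197/12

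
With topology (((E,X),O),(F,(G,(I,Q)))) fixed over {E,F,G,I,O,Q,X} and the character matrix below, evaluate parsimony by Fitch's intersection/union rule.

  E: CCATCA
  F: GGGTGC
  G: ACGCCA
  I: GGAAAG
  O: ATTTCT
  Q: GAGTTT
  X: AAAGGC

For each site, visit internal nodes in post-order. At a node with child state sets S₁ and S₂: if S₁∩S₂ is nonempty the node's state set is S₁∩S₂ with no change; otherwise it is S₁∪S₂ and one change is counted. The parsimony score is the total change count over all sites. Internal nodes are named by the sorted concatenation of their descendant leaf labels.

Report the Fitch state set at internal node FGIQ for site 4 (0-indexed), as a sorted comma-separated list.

[col 0] EX: children E:{C}, X:{A} ∪→ {A,C}; cost 1
[col 0] EOX: children EX:{A,C}, O:{A} ∩→ {A}; cost 0
[col 0] IQ: children I:{G}, Q:{G} ∩→ {G}; cost 0
[col 0] GIQ: children G:{A}, IQ:{G} ∪→ {A,G}; cost 1
[col 0] FGIQ: children F:{G}, GIQ:{A,G} ∩→ {G}; cost 0
[col 0] EFGIOQX: children EOX:{A}, FGIQ:{G} ∪→ {A,G}; cost 1
[col 1] EX: children E:{C}, X:{A} ∪→ {A,C}; cost 1
[col 1] EOX: children EX:{A,C}, O:{T} ∪→ {A,C,T}; cost 1
[col 1] IQ: children I:{G}, Q:{A} ∪→ {A,G}; cost 1
[col 1] GIQ: children G:{C}, IQ:{A,G} ∪→ {A,C,G}; cost 1
[col 1] FGIQ: children F:{G}, GIQ:{A,C,G} ∩→ {G}; cost 0
[col 1] EFGIOQX: children EOX:{A,C,T}, FGIQ:{G} ∪→ {A,C,G,T}; cost 1
[col 2] EX: children E:{A}, X:{A} ∩→ {A}; cost 0
[col 2] EOX: children EX:{A}, O:{T} ∪→ {A,T}; cost 1
[col 2] IQ: children I:{A}, Q:{G} ∪→ {A,G}; cost 1
[col 2] GIQ: children G:{G}, IQ:{A,G} ∩→ {G}; cost 0
[col 2] FGIQ: children F:{G}, GIQ:{G} ∩→ {G}; cost 0
[col 2] EFGIOQX: children EOX:{A,T}, FGIQ:{G} ∪→ {A,G,T}; cost 1
[col 3] EX: children E:{T}, X:{G} ∪→ {G,T}; cost 1
[col 3] EOX: children EX:{G,T}, O:{T} ∩→ {T}; cost 0
[col 3] IQ: children I:{A}, Q:{T} ∪→ {A,T}; cost 1
[col 3] GIQ: children G:{C}, IQ:{A,T} ∪→ {A,C,T}; cost 1
[col 3] FGIQ: children F:{T}, GIQ:{A,C,T} ∩→ {T}; cost 0
[col 3] EFGIOQX: children EOX:{T}, FGIQ:{T} ∩→ {T}; cost 0
[col 4] EX: children E:{C}, X:{G} ∪→ {C,G}; cost 1
[col 4] EOX: children EX:{C,G}, O:{C} ∩→ {C}; cost 0
[col 4] IQ: children I:{A}, Q:{T} ∪→ {A,T}; cost 1
[col 4] GIQ: children G:{C}, IQ:{A,T} ∪→ {A,C,T}; cost 1
[col 4] FGIQ: children F:{G}, GIQ:{A,C,T} ∪→ {A,C,G,T}; cost 1
[col 4] EFGIOQX: children EOX:{C}, FGIQ:{A,C,G,T} ∩→ {C}; cost 0
[col 5] EX: children E:{A}, X:{C} ∪→ {A,C}; cost 1
[col 5] EOX: children EX:{A,C}, O:{T} ∪→ {A,C,T}; cost 1
[col 5] IQ: children I:{G}, Q:{T} ∪→ {G,T}; cost 1
[col 5] GIQ: children G:{A}, IQ:{G,T} ∪→ {A,G,T}; cost 1
[col 5] FGIQ: children F:{C}, GIQ:{A,G,T} ∪→ {A,C,G,T}; cost 1
[col 5] EFGIOQX: children EOX:{A,C,T}, FGIQ:{A,C,G,T} ∩→ {A,C,T}; cost 0
per-site changes: [3, 5, 3, 3, 4, 5]; total = 23

A,C,G,T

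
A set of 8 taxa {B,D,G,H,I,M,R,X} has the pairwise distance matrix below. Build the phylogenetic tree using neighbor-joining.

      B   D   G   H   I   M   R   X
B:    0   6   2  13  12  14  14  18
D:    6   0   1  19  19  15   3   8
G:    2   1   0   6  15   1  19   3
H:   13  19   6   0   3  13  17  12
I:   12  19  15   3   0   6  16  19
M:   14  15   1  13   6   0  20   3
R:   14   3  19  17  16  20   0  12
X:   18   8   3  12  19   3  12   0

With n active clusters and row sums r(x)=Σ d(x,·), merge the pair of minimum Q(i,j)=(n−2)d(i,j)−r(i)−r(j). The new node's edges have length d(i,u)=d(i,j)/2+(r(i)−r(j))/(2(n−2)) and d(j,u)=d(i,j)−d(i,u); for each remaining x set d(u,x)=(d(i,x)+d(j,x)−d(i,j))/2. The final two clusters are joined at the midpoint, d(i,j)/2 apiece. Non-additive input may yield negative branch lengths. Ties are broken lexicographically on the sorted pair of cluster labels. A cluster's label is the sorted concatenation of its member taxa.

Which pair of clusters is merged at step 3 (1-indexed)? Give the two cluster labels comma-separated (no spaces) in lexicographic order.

1. join H+I (d=3, Q=-155) ⇒ HI; edges |H|=11/12, |I|=25/12
  updated: d(B,HI)=11, d(D,HI)=35/2, d(G,HI)=9, d(HI,M)=8, d(HI,R)=15, d(HI,X)=14
2. join D+R (d=3, Q=-237/2) ⇒ DR; edges |D|=-7/4, |R|=19/4
  updated: d(B,DR)=17/2, d(DR,G)=17/2, d(DR,HI)=59/4, d(DR,M)=16, d(DR,X)=17/2
3. join M+X (d=3, Q=-153/2) ⇒ MX; edges |M|=15/16, |X|=33/16
  updated: d(B,MX)=29/2, d(DR,MX)=43/4, d(G,MX)=1/2, d(HI,MX)=19/2
4. join G+MX (d=1/2, Q=-215/4) ⇒ GMX; edges |G|=-55/24, |MX|=67/24
  updated: d(B,GMX)=8, d(DR,GMX)=75/8, d(GMX,HI)=9
5. join B+DR (d=17/2, Q=-345/8) ⇒ BDR; edges |B|=95/32, |DR|=177/32
  updated: d(BDR,GMX)=71/16, d(BDR,HI)=69/8
6. join BDR+GMX (d=71/16, Q=-353/16) ⇒ BDGMRX; edges |BDR|=65/32, |GMX|=77/32
  updated: d(BDGMRX,HI)=211/32
7. join BDGMRX+HI (d=211/32) ⇒ BDGHIMRX; edges |BDGMRX|=211/64, |HI|=211/64
final tree: (((B:95/32,(D:-7/4,R:19/4):177/32):65/32,(G:-55/24,(M:15/16,X:33/16):67/24):77/32):211/64,(H:11/12,I:25/12):211/64)
total length: 929/32

M,X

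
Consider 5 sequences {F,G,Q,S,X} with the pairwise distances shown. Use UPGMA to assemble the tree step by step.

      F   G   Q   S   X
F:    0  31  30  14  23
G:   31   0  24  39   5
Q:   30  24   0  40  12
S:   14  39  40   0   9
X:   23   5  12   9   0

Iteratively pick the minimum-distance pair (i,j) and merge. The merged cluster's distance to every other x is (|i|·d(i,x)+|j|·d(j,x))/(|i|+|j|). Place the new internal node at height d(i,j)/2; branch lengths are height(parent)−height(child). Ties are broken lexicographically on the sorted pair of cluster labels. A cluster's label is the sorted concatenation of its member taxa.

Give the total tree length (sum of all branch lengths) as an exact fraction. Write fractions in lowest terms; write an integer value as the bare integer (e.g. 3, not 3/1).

283/6

iteration 1: select G,X (d=5); attach at lengths (5/2, 5/2); label the merged cluster GX
  updated: d(F,GX)=27, d(GX,Q)=18, d(GX,S)=24
iteration 2: select F,S (d=14); attach at lengths (7, 7); label the merged cluster FS
  updated: d(FS,GX)=51/2, d(FS,Q)=35
iteration 3: select GX,Q (d=18); attach at lengths (13/2, 9); label the merged cluster GQX
  updated: d(FS,GQX)=86/3
iteration 4: select FS,GQX (d=86/3); attach at lengths (22/3, 16/3); label the merged cluster FGQSX
final tree: ((F:7,S:7):22/3,((G:5/2,X:5/2):13/2,Q:9):16/3)
total length: 283/6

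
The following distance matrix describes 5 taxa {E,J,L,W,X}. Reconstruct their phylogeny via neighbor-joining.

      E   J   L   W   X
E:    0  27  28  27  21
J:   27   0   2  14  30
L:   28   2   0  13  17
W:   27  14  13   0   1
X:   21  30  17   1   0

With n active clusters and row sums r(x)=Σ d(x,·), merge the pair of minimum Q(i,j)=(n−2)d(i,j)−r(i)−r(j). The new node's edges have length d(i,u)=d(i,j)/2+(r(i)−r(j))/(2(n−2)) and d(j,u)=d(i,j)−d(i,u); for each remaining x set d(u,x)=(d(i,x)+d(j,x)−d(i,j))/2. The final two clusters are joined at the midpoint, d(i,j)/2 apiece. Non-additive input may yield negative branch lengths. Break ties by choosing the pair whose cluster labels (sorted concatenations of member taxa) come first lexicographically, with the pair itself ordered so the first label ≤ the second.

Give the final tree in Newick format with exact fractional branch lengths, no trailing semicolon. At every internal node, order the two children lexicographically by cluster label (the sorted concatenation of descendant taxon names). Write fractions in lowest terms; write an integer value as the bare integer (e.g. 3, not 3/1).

iteration 1: select J,L (d=2, Q=-127); attach at lengths (19/6, -7/6); label the merged cluster JL
  updated: d(E,JL)=53/2, d(JL,W)=25/2, d(JL,X)=45/2
iteration 2: select E,JL (d=53/2, Q=-83); attach at lengths (33/2, 10); label the merged cluster EJL
  updated: d(EJL,W)=13/2, d(EJL,X)=17/2
iteration 3: select EJL,W (d=13/2, Q=-16); attach at lengths (7, -1/2); label the merged cluster EJLW
  updated: d(EJLW,X)=3/2
iteration 4: select EJLW,X (d=3/2); attach at lengths (3/4, 3/4); label the merged cluster EJLWX
final tree: (((E:33/2,(J:19/6,L:-7/6):10):7,W:-1/2):3/4,X:3/4)
total length: 73/2

(((E:33/2,(J:19/6,L:-7/6):10):7,W:-1/2):3/4,X:3/4)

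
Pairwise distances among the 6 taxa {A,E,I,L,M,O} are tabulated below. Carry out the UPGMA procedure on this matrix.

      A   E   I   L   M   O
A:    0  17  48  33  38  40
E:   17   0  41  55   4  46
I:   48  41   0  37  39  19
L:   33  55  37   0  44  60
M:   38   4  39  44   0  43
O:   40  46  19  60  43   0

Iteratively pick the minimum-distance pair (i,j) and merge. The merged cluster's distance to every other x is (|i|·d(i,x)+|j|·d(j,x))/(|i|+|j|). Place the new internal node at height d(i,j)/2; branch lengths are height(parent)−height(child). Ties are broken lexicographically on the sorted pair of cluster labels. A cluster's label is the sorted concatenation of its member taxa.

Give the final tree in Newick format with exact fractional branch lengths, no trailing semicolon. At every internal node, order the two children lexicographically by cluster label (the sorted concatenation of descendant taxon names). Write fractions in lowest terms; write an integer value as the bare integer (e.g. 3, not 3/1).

1. join E+M (d=4) ⇒ EM; edges |E|=2, |M|=2
  updated: d(A,EM)=55/2, d(EM,I)=40, d(EM,L)=99/2, d(EM,O)=89/2
2. join I+O (d=19) ⇒ IO; edges |I|=19/2, |O|=19/2
  updated: d(A,IO)=44, d(EM,IO)=169/4, d(IO,L)=97/2
3. join A+EM (d=55/2) ⇒ AEM; edges |A|=55/4, |EM|=47/4
  updated: d(AEM,IO)=257/6, d(AEM,L)=44
4. join AEM+IO (d=257/6) ⇒ AEIMO; edges |AEM|=23/3, |IO|=143/12
  updated: d(AEIMO,L)=229/5
5. join AEIMO+L (d=229/5) ⇒ AEILMO; edges |AEIMO|=89/60, |L|=229/10
final tree: (((A:55/4,(E:2,M:2):47/4):23/3,(I:19/2,O:19/2):143/12):89/60,L:229/10)
total length: 1387/15

(((A:55/4,(E:2,M:2):47/4):23/3,(I:19/2,O:19/2):143/12):89/60,L:229/10)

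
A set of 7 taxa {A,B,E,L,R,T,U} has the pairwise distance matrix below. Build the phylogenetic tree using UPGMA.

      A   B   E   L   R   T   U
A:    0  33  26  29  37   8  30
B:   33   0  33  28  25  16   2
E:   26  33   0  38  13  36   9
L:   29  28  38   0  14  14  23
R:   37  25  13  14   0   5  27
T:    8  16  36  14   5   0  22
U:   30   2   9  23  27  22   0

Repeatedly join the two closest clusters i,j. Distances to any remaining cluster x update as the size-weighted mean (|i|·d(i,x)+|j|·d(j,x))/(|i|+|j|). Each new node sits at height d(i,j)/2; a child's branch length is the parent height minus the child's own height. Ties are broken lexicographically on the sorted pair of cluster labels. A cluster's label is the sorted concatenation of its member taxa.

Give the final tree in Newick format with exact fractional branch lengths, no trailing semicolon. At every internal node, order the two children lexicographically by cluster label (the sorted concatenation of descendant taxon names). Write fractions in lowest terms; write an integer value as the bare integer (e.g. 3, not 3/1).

step 1: merge (B,U) at d=2; branch lengths B→1, U→1; new cluster BU
  updated: d(A,BU)=63/2, d(BU,E)=21, d(BU,L)=51/2, d(BU,R)=26, d(BU,T)=19
step 2: merge (R,T) at d=5; branch lengths R→5/2, T→5/2; new cluster RT
  updated: d(A,RT)=45/2, d(BU,RT)=45/2, d(E,RT)=49/2, d(L,RT)=14
step 3: merge (L,RT) at d=14; branch lengths L→7, RT→9/2; new cluster LRT
  updated: d(A,LRT)=74/3, d(BU,LRT)=47/2, d(E,LRT)=29
step 4: merge (BU,E) at d=21; branch lengths BU→19/2, E→21/2; new cluster BEU
  updated: d(A,BEU)=89/3, d(BEU,LRT)=76/3
step 5: merge (A,LRT) at d=74/3; branch lengths A→37/3, LRT→16/3; new cluster ALRT
  updated: d(ALRT,BEU)=317/12
step 6: merge (ALRT,BEU) at d=317/12; branch lengths ALRT→7/8, BEU→65/24; new cluster ABELRTU
final tree: ((A:37/3,(L:7,(R:5/2,T:5/2):9/2):16/3):7/8,((B:1,U:1):19/2,E:21/2):65/24)
total length: 239/4

((A:37/3,(L:7,(R:5/2,T:5/2):9/2):16/3):7/8,((B:1,U:1):19/2,E:21/2):65/24)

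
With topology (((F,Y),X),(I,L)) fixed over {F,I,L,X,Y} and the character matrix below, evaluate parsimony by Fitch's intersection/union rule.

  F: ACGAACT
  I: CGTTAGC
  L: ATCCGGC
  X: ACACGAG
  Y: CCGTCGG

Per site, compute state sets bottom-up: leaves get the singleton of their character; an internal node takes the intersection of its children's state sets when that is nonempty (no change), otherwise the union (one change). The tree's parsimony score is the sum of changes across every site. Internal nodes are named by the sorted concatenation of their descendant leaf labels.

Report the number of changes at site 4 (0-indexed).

3

FY@0: {A} ∪ {C} = {A,C} (union, +1)
FXY@0: {A,C} ∩ {A} = {A} (intersection, +0)
IL@0: {C} ∪ {A} = {A,C} (union, +1)
FILXY@0: {A} ∩ {A,C} = {A} (intersection, +0)
FY@1: {C} ∩ {C} = {C} (intersection, +0)
FXY@1: {C} ∩ {C} = {C} (intersection, +0)
IL@1: {G} ∪ {T} = {G,T} (union, +1)
FILXY@1: {C} ∪ {G,T} = {C,G,T} (union, +1)
FY@2: {G} ∩ {G} = {G} (intersection, +0)
FXY@2: {G} ∪ {A} = {A,G} (union, +1)
IL@2: {T} ∪ {C} = {C,T} (union, +1)
FILXY@2: {A,G} ∪ {C,T} = {A,C,G,T} (union, +1)
FY@3: {A} ∪ {T} = {A,T} (union, +1)
FXY@3: {A,T} ∪ {C} = {A,C,T} (union, +1)
IL@3: {T} ∪ {C} = {C,T} (union, +1)
FILXY@3: {A,C,T} ∩ {C,T} = {C,T} (intersection, +0)
FY@4: {A} ∪ {C} = {A,C} (union, +1)
FXY@4: {A,C} ∪ {G} = {A,C,G} (union, +1)
IL@4: {A} ∪ {G} = {A,G} (union, +1)
FILXY@4: {A,C,G} ∩ {A,G} = {A,G} (intersection, +0)
FY@5: {C} ∪ {G} = {C,G} (union, +1)
FXY@5: {C,G} ∪ {A} = {A,C,G} (union, +1)
IL@5: {G} ∩ {G} = {G} (intersection, +0)
FILXY@5: {A,C,G} ∩ {G} = {G} (intersection, +0)
FY@6: {T} ∪ {G} = {G,T} (union, +1)
FXY@6: {G,T} ∩ {G} = {G} (intersection, +0)
IL@6: {C} ∩ {C} = {C} (intersection, +0)
FILXY@6: {G} ∪ {C} = {C,G} (union, +1)
per-site changes: [2, 2, 3, 3, 3, 2, 2]; total = 17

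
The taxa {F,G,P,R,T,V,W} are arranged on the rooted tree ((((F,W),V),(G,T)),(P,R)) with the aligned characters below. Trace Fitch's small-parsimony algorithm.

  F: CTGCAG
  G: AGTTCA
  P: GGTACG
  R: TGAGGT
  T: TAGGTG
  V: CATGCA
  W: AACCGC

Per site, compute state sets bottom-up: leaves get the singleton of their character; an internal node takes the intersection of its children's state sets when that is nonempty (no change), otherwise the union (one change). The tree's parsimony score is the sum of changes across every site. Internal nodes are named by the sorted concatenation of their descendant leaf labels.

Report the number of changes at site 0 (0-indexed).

site 0, node FW: F={C} ∪ W={A} → {A,C} (+1)
site 0, node FVW: FW={A,C} ∩ V={C} → {C} (+0)
site 0, node GT: G={A} ∪ T={T} → {A,T} (+1)
site 0, node FGTVW: FVW={C} ∪ GT={A,T} → {A,C,T} (+1)
site 0, node PR: P={G} ∪ R={T} → {G,T} (+1)
site 0, node FGPRTVW: FGTVW={A,C,T} ∩ PR={G,T} → {T} (+0)
site 1, node FW: F={T} ∪ W={A} → {A,T} (+1)
site 1, node FVW: FW={A,T} ∩ V={A} → {A} (+0)
site 1, node GT: G={G} ∪ T={A} → {A,G} (+1)
site 1, node FGTVW: FVW={A} ∩ GT={A,G} → {A} (+0)
site 1, node PR: P={G} ∩ R={G} → {G} (+0)
site 1, node FGPRTVW: FGTVW={A} ∪ PR={G} → {A,G} (+1)
site 2, node FW: F={G} ∪ W={C} → {C,G} (+1)
site 2, node FVW: FW={C,G} ∪ V={T} → {C,G,T} (+1)
site 2, node GT: G={T} ∪ T={G} → {G,T} (+1)
site 2, node FGTVW: FVW={C,G,T} ∩ GT={G,T} → {G,T} (+0)
site 2, node PR: P={T} ∪ R={A} → {A,T} (+1)
site 2, node FGPRTVW: FGTVW={G,T} ∩ PR={A,T} → {T} (+0)
site 3, node FW: F={C} ∩ W={C} → {C} (+0)
site 3, node FVW: FW={C} ∪ V={G} → {C,G} (+1)
site 3, node GT: G={T} ∪ T={G} → {G,T} (+1)
site 3, node FGTVW: FVW={C,G} ∩ GT={G,T} → {G} (+0)
site 3, node PR: P={A} ∪ R={G} → {A,G} (+1)
site 3, node FGPRTVW: FGTVW={G} ∩ PR={A,G} → {G} (+0)
site 4, node FW: F={A} ∪ W={G} → {A,G} (+1)
site 4, node FVW: FW={A,G} ∪ V={C} → {A,C,G} (+1)
site 4, node GT: G={C} ∪ T={T} → {C,T} (+1)
site 4, node FGTVW: FVW={A,C,G} ∩ GT={C,T} → {C} (+0)
site 4, node PR: P={C} ∪ R={G} → {C,G} (+1)
site 4, node FGPRTVW: FGTVW={C} ∩ PR={C,G} → {C} (+0)
site 5, node FW: F={G} ∪ W={C} → {C,G} (+1)
site 5, node FVW: FW={C,G} ∪ V={A} → {A,C,G} (+1)
site 5, node GT: G={A} ∪ T={G} → {A,G} (+1)
site 5, node FGTVW: FVW={A,C,G} ∩ GT={A,G} → {A,G} (+0)
site 5, node PR: P={G} ∪ R={T} → {G,T} (+1)
site 5, node FGPRTVW: FGTVW={A,G} ∩ PR={G,T} → {G} (+0)
per-site changes: [4, 3, 4, 3, 4, 4]; total = 22

4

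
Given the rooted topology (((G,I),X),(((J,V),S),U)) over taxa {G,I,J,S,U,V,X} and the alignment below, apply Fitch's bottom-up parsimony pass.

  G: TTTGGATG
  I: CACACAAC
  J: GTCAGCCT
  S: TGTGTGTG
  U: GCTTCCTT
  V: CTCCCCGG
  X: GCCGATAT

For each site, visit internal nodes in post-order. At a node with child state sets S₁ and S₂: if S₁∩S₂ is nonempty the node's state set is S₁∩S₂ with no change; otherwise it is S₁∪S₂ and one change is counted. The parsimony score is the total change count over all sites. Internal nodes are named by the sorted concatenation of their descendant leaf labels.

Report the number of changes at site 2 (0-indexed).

GI@0: {T} ∪ {C} = {C,T} (union, +1)
GIX@0: {C,T} ∪ {G} = {C,G,T} (union, +1)
JV@0: {G} ∪ {C} = {C,G} (union, +1)
JSV@0: {C,G} ∪ {T} = {C,G,T} (union, +1)
JSUV@0: {C,G,T} ∩ {G} = {G} (intersection, +0)
GIJSUVX@0: {C,G,T} ∩ {G} = {G} (intersection, +0)
GI@1: {T} ∪ {A} = {A,T} (union, +1)
GIX@1: {A,T} ∪ {C} = {A,C,T} (union, +1)
JV@1: {T} ∩ {T} = {T} (intersection, +0)
JSV@1: {T} ∪ {G} = {G,T} (union, +1)
JSUV@1: {G,T} ∪ {C} = {C,G,T} (union, +1)
GIJSUVX@1: {A,C,T} ∩ {C,G,T} = {C,T} (intersection, +0)
GI@2: {T} ∪ {C} = {C,T} (union, +1)
GIX@2: {C,T} ∩ {C} = {C} (intersection, +0)
JV@2: {C} ∩ {C} = {C} (intersection, +0)
JSV@2: {C} ∪ {T} = {C,T} (union, +1)
JSUV@2: {C,T} ∩ {T} = {T} (intersection, +0)
GIJSUVX@2: {C} ∪ {T} = {C,T} (union, +1)
GI@3: {G} ∪ {A} = {A,G} (union, +1)
GIX@3: {A,G} ∩ {G} = {G} (intersection, +0)
JV@3: {A} ∪ {C} = {A,C} (union, +1)
JSV@3: {A,C} ∪ {G} = {A,C,G} (union, +1)
JSUV@3: {A,C,G} ∪ {T} = {A,C,G,T} (union, +1)
GIJSUVX@3: {G} ∩ {A,C,G,T} = {G} (intersection, +0)
GI@4: {G} ∪ {C} = {C,G} (union, +1)
GIX@4: {C,G} ∪ {A} = {A,C,G} (union, +1)
JV@4: {G} ∪ {C} = {C,G} (union, +1)
JSV@4: {C,G} ∪ {T} = {C,G,T} (union, +1)
JSUV@4: {C,G,T} ∩ {C} = {C} (intersection, +0)
GIJSUVX@4: {A,C,G} ∩ {C} = {C} (intersection, +0)
GI@5: {A} ∩ {A} = {A} (intersection, +0)
GIX@5: {A} ∪ {T} = {A,T} (union, +1)
JV@5: {C} ∩ {C} = {C} (intersection, +0)
JSV@5: {C} ∪ {G} = {C,G} (union, +1)
JSUV@5: {C,G} ∩ {C} = {C} (intersection, +0)
GIJSUVX@5: {A,T} ∪ {C} = {A,C,T} (union, +1)
GI@6: {T} ∪ {A} = {A,T} (union, +1)
GIX@6: {A,T} ∩ {A} = {A} (intersection, +0)
JV@6: {C} ∪ {G} = {C,G} (union, +1)
JSV@6: {C,G} ∪ {T} = {C,G,T} (union, +1)
JSUV@6: {C,G,T} ∩ {T} = {T} (intersection, +0)
GIJSUVX@6: {A} ∪ {T} = {A,T} (union, +1)
GI@7: {G} ∪ {C} = {C,G} (union, +1)
GIX@7: {C,G} ∪ {T} = {C,G,T} (union, +1)
JV@7: {T} ∪ {G} = {G,T} (union, +1)
JSV@7: {G,T} ∩ {G} = {G} (intersection, +0)
JSUV@7: {G} ∪ {T} = {G,T} (union, +1)
GIJSUVX@7: {C,G,T} ∩ {G,T} = {G,T} (intersection, +0)
per-site changes: [4, 4, 3, 4, 4, 3, 4, 4]; total = 30

3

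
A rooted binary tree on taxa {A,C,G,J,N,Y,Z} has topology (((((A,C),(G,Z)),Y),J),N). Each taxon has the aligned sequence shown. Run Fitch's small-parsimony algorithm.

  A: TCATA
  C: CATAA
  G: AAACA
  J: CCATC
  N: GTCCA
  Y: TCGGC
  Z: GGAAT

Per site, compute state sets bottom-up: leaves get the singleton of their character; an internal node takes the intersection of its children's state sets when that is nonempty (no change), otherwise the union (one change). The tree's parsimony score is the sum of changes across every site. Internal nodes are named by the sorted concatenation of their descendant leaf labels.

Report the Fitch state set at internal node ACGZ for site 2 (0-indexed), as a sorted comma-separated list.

A

[col 0] AC: children A:{T}, C:{C} ∪→ {C,T}; cost 1
[col 0] GZ: children G:{A}, Z:{G} ∪→ {A,G}; cost 1
[col 0] ACGZ: children AC:{C,T}, GZ:{A,G} ∪→ {A,C,G,T}; cost 1
[col 0] ACGYZ: children ACGZ:{A,C,G,T}, Y:{T} ∩→ {T}; cost 0
[col 0] ACGJYZ: children ACGYZ:{T}, J:{C} ∪→ {C,T}; cost 1
[col 0] ACGJNYZ: children ACGJYZ:{C,T}, N:{G} ∪→ {C,G,T}; cost 1
[col 1] AC: children A:{C}, C:{A} ∪→ {A,C}; cost 1
[col 1] GZ: children G:{A}, Z:{G} ∪→ {A,G}; cost 1
[col 1] ACGZ: children AC:{A,C}, GZ:{A,G} ∩→ {A}; cost 0
[col 1] ACGYZ: children ACGZ:{A}, Y:{C} ∪→ {A,C}; cost 1
[col 1] ACGJYZ: children ACGYZ:{A,C}, J:{C} ∩→ {C}; cost 0
[col 1] ACGJNYZ: children ACGJYZ:{C}, N:{T} ∪→ {C,T}; cost 1
[col 2] AC: children A:{A}, C:{T} ∪→ {A,T}; cost 1
[col 2] GZ: children G:{A}, Z:{A} ∩→ {A}; cost 0
[col 2] ACGZ: children AC:{A,T}, GZ:{A} ∩→ {A}; cost 0
[col 2] ACGYZ: children ACGZ:{A}, Y:{G} ∪→ {A,G}; cost 1
[col 2] ACGJYZ: children ACGYZ:{A,G}, J:{A} ∩→ {A}; cost 0
[col 2] ACGJNYZ: children ACGJYZ:{A}, N:{C} ∪→ {A,C}; cost 1
[col 3] AC: children A:{T}, C:{A} ∪→ {A,T}; cost 1
[col 3] GZ: children G:{C}, Z:{A} ∪→ {A,C}; cost 1
[col 3] ACGZ: children AC:{A,T}, GZ:{A,C} ∩→ {A}; cost 0
[col 3] ACGYZ: children ACGZ:{A}, Y:{G} ∪→ {A,G}; cost 1
[col 3] ACGJYZ: children ACGYZ:{A,G}, J:{T} ∪→ {A,G,T}; cost 1
[col 3] ACGJNYZ: children ACGJYZ:{A,G,T}, N:{C} ∪→ {A,C,G,T}; cost 1
[col 4] AC: children A:{A}, C:{A} ∩→ {A}; cost 0
[col 4] GZ: children G:{A}, Z:{T} ∪→ {A,T}; cost 1
[col 4] ACGZ: children AC:{A}, GZ:{A,T} ∩→ {A}; cost 0
[col 4] ACGYZ: children ACGZ:{A}, Y:{C} ∪→ {A,C}; cost 1
[col 4] ACGJYZ: children ACGYZ:{A,C}, J:{C} ∩→ {C}; cost 0
[col 4] ACGJNYZ: children ACGJYZ:{C}, N:{A} ∪→ {A,C}; cost 1
per-site changes: [5, 4, 3, 5, 3]; total = 20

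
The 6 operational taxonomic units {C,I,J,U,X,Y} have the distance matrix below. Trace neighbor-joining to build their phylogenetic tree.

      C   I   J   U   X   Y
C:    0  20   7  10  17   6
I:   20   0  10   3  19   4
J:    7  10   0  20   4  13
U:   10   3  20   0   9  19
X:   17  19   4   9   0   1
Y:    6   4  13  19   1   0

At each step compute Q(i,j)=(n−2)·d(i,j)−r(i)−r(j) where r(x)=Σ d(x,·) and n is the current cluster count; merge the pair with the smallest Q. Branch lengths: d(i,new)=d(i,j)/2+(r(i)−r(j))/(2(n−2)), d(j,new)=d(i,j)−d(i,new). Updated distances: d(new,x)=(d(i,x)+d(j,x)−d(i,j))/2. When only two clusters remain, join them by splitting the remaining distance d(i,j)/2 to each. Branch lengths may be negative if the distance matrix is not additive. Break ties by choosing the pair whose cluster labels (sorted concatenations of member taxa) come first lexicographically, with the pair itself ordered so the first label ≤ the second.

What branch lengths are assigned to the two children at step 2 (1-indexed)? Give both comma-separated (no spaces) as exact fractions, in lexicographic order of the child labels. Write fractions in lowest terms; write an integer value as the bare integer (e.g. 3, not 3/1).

1. join I+U (d=3, Q=-105) ⇒ IU; edges |I|=7/8, |U|=17/8
  updated: d(C,IU)=27/2, d(IU,J)=27/2, d(IU,X)=25/2, d(IU,Y)=10
2. join X+Y (d=1, Q=-123/2) ⇒ XY; edges |X|=5/4, |Y|=-1/4
  updated: d(C,XY)=11, d(IU,XY)=43/4, d(J,XY)=8
3. join C+J (d=7, Q=-46) ⇒ CJ; edges |C|=17/4, |J|=11/4
  updated: d(CJ,IU)=10, d(CJ,XY)=6
4. join CJ+IU (d=10, Q=-107/4) ⇒ CIJU; edges |CJ|=21/8, |IU|=59/8
  updated: d(CIJU,XY)=27/8
5. join CIJU+XY (d=27/8) ⇒ CIJUXY; edges |CIJU|=27/16, |XY|=27/16
final tree: (((C:17/4,J:11/4):21/8,(I:7/8,U:17/8):59/8):27/16,(X:5/4,Y:-1/4):27/16)
total length: 195/8

5/4,-1/4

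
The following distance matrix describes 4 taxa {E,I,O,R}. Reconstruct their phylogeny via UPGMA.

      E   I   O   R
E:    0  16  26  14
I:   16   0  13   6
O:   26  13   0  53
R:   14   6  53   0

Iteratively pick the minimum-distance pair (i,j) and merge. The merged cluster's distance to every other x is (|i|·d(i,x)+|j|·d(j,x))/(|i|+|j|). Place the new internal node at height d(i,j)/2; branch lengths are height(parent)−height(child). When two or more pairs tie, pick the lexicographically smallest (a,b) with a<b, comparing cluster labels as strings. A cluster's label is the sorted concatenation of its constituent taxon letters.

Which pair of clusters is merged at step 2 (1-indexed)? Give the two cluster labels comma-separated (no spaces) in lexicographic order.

E,IR

1. join I+R (d=6) ⇒ IR; edges |I|=3, |R|=3
  updated: d(E,IR)=15, d(IR,O)=33
2. join E+IR (d=15) ⇒ EIR; edges |E|=15/2, |IR|=9/2
  updated: d(EIR,O)=92/3
3. join EIR+O (d=92/3) ⇒ EIOR; edges |EIR|=47/6, |O|=46/3
final tree: ((E:15/2,(I:3,R:3):9/2):47/6,O:46/3)
total length: 247/6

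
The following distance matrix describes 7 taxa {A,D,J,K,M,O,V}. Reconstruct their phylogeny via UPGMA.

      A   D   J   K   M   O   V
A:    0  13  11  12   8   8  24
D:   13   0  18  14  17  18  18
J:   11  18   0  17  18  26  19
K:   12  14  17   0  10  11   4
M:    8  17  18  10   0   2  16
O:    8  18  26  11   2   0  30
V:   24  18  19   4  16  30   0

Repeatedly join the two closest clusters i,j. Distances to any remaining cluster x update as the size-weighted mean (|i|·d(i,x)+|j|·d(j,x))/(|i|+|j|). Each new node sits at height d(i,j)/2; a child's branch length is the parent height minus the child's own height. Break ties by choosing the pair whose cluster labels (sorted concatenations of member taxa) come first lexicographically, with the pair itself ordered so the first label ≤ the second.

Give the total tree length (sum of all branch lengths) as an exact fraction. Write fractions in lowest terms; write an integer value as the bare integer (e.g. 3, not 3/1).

1997/48

iteration 1: select M,O (d=2); attach at lengths (1, 1); label the merged cluster MO
  updated: d(A,MO)=8, d(D,MO)=35/2, d(J,MO)=22, d(K,MO)=21/2, d(MO,V)=23
iteration 2: select K,V (d=4); attach at lengths (2, 2); label the merged cluster KV
  updated: d(A,KV)=18, d(D,KV)=16, d(J,KV)=18, d(KV,MO)=67/4
iteration 3: select A,MO (d=8); attach at lengths (4, 3); label the merged cluster AMO
  updated: d(AMO,D)=16, d(AMO,J)=55/3, d(AMO,KV)=103/6
iteration 4: select AMO,D (d=16); attach at lengths (4, 8); label the merged cluster ADMO
  updated: d(ADMO,J)=73/4, d(ADMO,KV)=135/8
iteration 5: select ADMO,KV (d=135/8); attach at lengths (7/16, 103/16); label the merged cluster ADKMOV
  updated: d(ADKMOV,J)=109/6
iteration 6: select ADKMOV,J (d=109/6); attach at lengths (31/48, 109/12); label the merged cluster ADJKMOV
final tree: ((((A:4,(M:1,O:1):3):4,D:8):7/16,(K:2,V:2):103/16):31/48,J:109/12)
total length: 1997/48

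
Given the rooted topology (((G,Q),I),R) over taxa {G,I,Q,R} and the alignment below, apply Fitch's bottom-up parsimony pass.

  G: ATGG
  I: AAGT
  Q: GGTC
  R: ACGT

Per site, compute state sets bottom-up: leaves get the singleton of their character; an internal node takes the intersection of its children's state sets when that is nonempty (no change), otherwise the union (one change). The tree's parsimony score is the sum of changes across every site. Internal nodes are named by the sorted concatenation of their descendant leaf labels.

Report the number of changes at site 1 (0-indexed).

3

GQ@0: {A} ∪ {G} = {A,G} (union, +1)
GIQ@0: {A,G} ∩ {A} = {A} (intersection, +0)
GIQR@0: {A} ∩ {A} = {A} (intersection, +0)
GQ@1: {T} ∪ {G} = {G,T} (union, +1)
GIQ@1: {G,T} ∪ {A} = {A,G,T} (union, +1)
GIQR@1: {A,G,T} ∪ {C} = {A,C,G,T} (union, +1)
GQ@2: {G} ∪ {T} = {G,T} (union, +1)
GIQ@2: {G,T} ∩ {G} = {G} (intersection, +0)
GIQR@2: {G} ∩ {G} = {G} (intersection, +0)
GQ@3: {G} ∪ {C} = {C,G} (union, +1)
GIQ@3: {C,G} ∪ {T} = {C,G,T} (union, +1)
GIQR@3: {C,G,T} ∩ {T} = {T} (intersection, +0)
per-site changes: [1, 3, 1, 2]; total = 7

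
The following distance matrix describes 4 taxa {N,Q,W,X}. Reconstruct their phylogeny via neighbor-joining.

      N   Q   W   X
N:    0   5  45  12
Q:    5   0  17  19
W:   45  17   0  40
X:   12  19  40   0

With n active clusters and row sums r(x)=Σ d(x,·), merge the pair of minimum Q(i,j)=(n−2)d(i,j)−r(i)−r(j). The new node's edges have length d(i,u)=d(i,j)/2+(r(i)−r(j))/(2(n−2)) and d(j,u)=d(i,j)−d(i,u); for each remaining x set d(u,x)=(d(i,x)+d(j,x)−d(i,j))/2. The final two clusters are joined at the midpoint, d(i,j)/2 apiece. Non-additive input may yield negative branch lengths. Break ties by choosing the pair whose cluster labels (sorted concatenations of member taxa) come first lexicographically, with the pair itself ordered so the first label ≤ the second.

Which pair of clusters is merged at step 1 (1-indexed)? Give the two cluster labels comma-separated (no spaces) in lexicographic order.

N,X

step 1: merge (N,X) at d=12, Q=-109; branch lengths N→15/4, X→33/4; new cluster NX
  updated: d(NX,Q)=6, d(NX,W)=73/2
step 2: merge (NX,Q) at d=6, Q=-119/2; branch lengths NX→51/4, Q→-27/4; new cluster NQX
  updated: d(NQX,W)=95/4
step 3: merge (NQX,W) at d=95/4; branch lengths NQX→95/8, W→95/8; new cluster NQWX
final tree: (((N:15/4,X:33/4):51/4,Q:-27/4):95/8,W:95/8)
total length: 167/4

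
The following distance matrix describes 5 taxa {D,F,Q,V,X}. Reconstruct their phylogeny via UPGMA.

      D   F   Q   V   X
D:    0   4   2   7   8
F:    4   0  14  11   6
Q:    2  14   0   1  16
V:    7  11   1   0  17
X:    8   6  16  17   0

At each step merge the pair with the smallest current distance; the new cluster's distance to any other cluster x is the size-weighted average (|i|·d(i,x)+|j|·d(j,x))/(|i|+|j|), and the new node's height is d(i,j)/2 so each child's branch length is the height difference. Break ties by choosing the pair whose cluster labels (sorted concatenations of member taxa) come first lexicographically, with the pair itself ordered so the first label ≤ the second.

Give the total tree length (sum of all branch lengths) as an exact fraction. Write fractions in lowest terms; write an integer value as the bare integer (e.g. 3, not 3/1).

103/6

step 1: merge (Q,V) at d=1; branch lengths Q→1/2, V→1/2; new cluster QV
  updated: d(D,QV)=9/2, d(F,QV)=25/2, d(QV,X)=33/2
step 2: merge (D,F) at d=4; branch lengths D→2, F→2; new cluster DF
  updated: d(DF,QV)=17/2, d(DF,X)=7
step 3: merge (DF,X) at d=7; branch lengths DF→3/2, X→7/2; new cluster DFX
  updated: d(DFX,QV)=67/6
step 4: merge (DFX,QV) at d=67/6; branch lengths DFX→25/12, QV→61/12; new cluster DFQVX
final tree: (((D:2,F:2):3/2,X:7/2):25/12,(Q:1/2,V:1/2):61/12)
total length: 103/6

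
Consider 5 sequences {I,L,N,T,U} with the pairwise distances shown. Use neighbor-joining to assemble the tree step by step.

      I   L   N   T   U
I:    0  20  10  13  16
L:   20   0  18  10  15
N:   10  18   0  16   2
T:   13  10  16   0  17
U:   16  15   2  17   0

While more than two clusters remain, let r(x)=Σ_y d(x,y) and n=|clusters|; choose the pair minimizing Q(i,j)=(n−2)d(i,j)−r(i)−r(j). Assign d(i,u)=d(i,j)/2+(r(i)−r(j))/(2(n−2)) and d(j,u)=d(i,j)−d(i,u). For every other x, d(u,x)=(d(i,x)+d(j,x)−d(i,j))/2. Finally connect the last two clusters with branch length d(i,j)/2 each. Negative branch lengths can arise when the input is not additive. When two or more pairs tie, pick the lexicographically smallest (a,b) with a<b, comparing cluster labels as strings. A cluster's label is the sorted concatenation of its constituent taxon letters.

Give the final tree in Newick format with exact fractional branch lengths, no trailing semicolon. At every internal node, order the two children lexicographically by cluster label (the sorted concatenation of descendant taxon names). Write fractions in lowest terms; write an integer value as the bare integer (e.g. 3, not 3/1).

(((I:13/2,(N:1/3,U:5/3):11/2):5,L:27/4):13/8,T:13/8)

iteration 1: select N,U (d=2, Q=-90); attach at lengths (1/3, 5/3); label the merged cluster NU
  updated: d(I,NU)=12, d(L,NU)=31/2, d(NU,T)=31/2
iteration 2: select I,NU (d=12, Q=-64); attach at lengths (13/2, 11/2); label the merged cluster INU
  updated: d(INU,L)=47/4, d(INU,T)=33/4
iteration 3: select INU,L (d=47/4, Q=-30); attach at lengths (5, 27/4); label the merged cluster ILNU
  updated: d(ILNU,T)=13/4
iteration 4: select ILNU,T (d=13/4); attach at lengths (13/8, 13/8); label the merged cluster ILNTU
final tree: (((I:13/2,(N:1/3,U:5/3):11/2):5,L:27/4):13/8,T:13/8)
total length: 29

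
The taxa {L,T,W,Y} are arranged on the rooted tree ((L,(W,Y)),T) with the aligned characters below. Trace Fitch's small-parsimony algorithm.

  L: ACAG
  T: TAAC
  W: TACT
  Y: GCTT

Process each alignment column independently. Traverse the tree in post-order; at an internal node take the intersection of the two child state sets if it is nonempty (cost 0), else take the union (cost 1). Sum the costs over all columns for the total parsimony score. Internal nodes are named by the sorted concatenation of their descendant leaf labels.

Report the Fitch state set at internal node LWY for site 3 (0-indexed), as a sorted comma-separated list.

G,T

site 0, node WY: W={T} ∪ Y={G} → {G,T} (+1)
site 0, node LWY: L={A} ∪ WY={G,T} → {A,G,T} (+1)
site 0, node LTWY: LWY={A,G,T} ∩ T={T} → {T} (+0)
site 1, node WY: W={A} ∪ Y={C} → {A,C} (+1)
site 1, node LWY: L={C} ∩ WY={A,C} → {C} (+0)
site 1, node LTWY: LWY={C} ∪ T={A} → {A,C} (+1)
site 2, node WY: W={C} ∪ Y={T} → {C,T} (+1)
site 2, node LWY: L={A} ∪ WY={C,T} → {A,C,T} (+1)
site 2, node LTWY: LWY={A,C,T} ∩ T={A} → {A} (+0)
site 3, node WY: W={T} ∩ Y={T} → {T} (+0)
site 3, node LWY: L={G} ∪ WY={T} → {G,T} (+1)
site 3, node LTWY: LWY={G,T} ∪ T={C} → {C,G,T} (+1)
per-site changes: [2, 2, 2, 2]; total = 8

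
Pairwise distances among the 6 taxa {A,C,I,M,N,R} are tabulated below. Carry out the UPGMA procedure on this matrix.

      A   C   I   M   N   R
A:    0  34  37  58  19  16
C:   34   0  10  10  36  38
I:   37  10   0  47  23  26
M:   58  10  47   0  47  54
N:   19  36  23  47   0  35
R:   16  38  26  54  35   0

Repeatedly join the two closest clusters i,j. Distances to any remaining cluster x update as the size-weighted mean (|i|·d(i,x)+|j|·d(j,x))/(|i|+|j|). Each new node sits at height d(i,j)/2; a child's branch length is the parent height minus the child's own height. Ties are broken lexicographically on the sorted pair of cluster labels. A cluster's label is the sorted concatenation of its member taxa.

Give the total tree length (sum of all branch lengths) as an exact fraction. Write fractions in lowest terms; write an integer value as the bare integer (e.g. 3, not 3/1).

step 1: merge (C,I) at d=10; branch lengths C→5, I→5; new cluster CI
  updated: d(A,CI)=71/2, d(CI,M)=57/2, d(CI,N)=59/2, d(CI,R)=32
step 2: merge (A,R) at d=16; branch lengths A→8, R→8; new cluster AR
  updated: d(AR,CI)=135/4, d(AR,M)=56, d(AR,N)=27
step 3: merge (AR,N) at d=27; branch lengths AR→11/2, N→27/2; new cluster ANR
  updated: d(ANR,CI)=97/3, d(ANR,M)=53
step 4: merge (CI,M) at d=57/2; branch lengths CI→37/4, M→57/4; new cluster CIM
  updated: d(ANR,CIM)=353/9
step 5: merge (ANR,CIM) at d=353/9; branch lengths ANR→55/9, CIM→193/36; new cluster ACIMNR
final tree: (((A:8,R:8):11/2,N:27/2):55/9,((C:5,I:5):37/4,M:57/4):193/36)
total length: 2879/36

2879/36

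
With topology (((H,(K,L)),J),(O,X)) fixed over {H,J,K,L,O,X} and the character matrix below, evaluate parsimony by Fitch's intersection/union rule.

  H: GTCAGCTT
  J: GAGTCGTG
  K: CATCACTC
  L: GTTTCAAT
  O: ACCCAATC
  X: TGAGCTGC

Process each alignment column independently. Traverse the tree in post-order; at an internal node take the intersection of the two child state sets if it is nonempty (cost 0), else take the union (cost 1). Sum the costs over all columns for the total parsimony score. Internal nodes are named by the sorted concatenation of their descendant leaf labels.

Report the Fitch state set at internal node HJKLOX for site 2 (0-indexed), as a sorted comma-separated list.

KL@0: {C} ∪ {G} = {C,G} (union, +1)
HKL@0: {G} ∩ {C,G} = {G} (intersection, +0)
HJKL@0: {G} ∩ {G} = {G} (intersection, +0)
OX@0: {A} ∪ {T} = {A,T} (union, +1)
HJKLOX@0: {G} ∪ {A,T} = {A,G,T} (union, +1)
KL@1: {A} ∪ {T} = {A,T} (union, +1)
HKL@1: {T} ∩ {A,T} = {T} (intersection, +0)
HJKL@1: {T} ∪ {A} = {A,T} (union, +1)
OX@1: {C} ∪ {G} = {C,G} (union, +1)
HJKLOX@1: {A,T} ∪ {C,G} = {A,C,G,T} (union, +1)
KL@2: {T} ∩ {T} = {T} (intersection, +0)
HKL@2: {C} ∪ {T} = {C,T} (union, +1)
HJKL@2: {C,T} ∪ {G} = {C,G,T} (union, +1)
OX@2: {C} ∪ {A} = {A,C} (union, +1)
HJKLOX@2: {C,G,T} ∩ {A,C} = {C} (intersection, +0)
KL@3: {C} ∪ {T} = {C,T} (union, +1)
HKL@3: {A} ∪ {C,T} = {A,C,T} (union, +1)
HJKL@3: {A,C,T} ∩ {T} = {T} (intersection, +0)
OX@3: {C} ∪ {G} = {C,G} (union, +1)
HJKLOX@3: {T} ∪ {C,G} = {C,G,T} (union, +1)
KL@4: {A} ∪ {C} = {A,C} (union, +1)
HKL@4: {G} ∪ {A,C} = {A,C,G} (union, +1)
HJKL@4: {A,C,G} ∩ {C} = {C} (intersection, +0)
OX@4: {A} ∪ {C} = {A,C} (union, +1)
HJKLOX@4: {C} ∩ {A,C} = {C} (intersection, +0)
KL@5: {C} ∪ {A} = {A,C} (union, +1)
HKL@5: {C} ∩ {A,C} = {C} (intersection, +0)
HJKL@5: {C} ∪ {G} = {C,G} (union, +1)
OX@5: {A} ∪ {T} = {A,T} (union, +1)
HJKLOX@5: {C,G} ∪ {A,T} = {A,C,G,T} (union, +1)
KL@6: {T} ∪ {A} = {A,T} (union, +1)
HKL@6: {T} ∩ {A,T} = {T} (intersection, +0)
HJKL@6: {T} ∩ {T} = {T} (intersection, +0)
OX@6: {T} ∪ {G} = {G,T} (union, +1)
HJKLOX@6: {T} ∩ {G,T} = {T} (intersection, +0)
KL@7: {C} ∪ {T} = {C,T} (union, +1)
HKL@7: {T} ∩ {C,T} = {T} (intersection, +0)
HJKL@7: {T} ∪ {G} = {G,T} (union, +1)
OX@7: {C} ∩ {C} = {C} (intersection, +0)
HJKLOX@7: {G,T} ∪ {C} = {C,G,T} (union, +1)
per-site changes: [3, 4, 3, 4, 3, 4, 2, 3]; total = 26

C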